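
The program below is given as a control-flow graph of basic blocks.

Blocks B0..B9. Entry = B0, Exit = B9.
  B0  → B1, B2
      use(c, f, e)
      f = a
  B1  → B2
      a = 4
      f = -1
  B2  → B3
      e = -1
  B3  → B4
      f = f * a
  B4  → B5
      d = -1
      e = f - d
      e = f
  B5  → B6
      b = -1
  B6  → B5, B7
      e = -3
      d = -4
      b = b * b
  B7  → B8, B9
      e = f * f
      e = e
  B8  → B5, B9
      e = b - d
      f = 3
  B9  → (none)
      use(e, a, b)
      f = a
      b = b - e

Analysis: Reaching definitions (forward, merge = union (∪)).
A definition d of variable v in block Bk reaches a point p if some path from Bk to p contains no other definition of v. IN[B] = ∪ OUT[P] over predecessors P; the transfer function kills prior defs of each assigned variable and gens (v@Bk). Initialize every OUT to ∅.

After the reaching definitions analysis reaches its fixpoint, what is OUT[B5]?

Answer: {a@B1, b@B5, d@B4, d@B6, e@B4, e@B6, e@B8, f@B3, f@B8}

Trace:
Per-block solution:
  B0:  IN={}  OUT={f@B0}
  B1:  IN={f@B0}  OUT={a@B1, f@B1}
  B2:  IN={a@B1, f@B0, f@B1}  OUT={a@B1, e@B2, f@B0, f@B1}
  B3:  IN={a@B1, e@B2, f@B0, f@B1}  OUT={a@B1, e@B2, f@B3}
  B4:  IN={a@B1, e@B2, f@B3}  OUT={a@B1, d@B4, e@B4, f@B3}
  B5:  IN={a@B1, b@B6, d@B4, d@B6, e@B4, e@B6, e@B8, f@B3, f@B8}  OUT={a@B1, b@B5, d@B4, d@B6, e@B4, e@B6, e@B8, f@B3, f@B8}
  B6:  IN={a@B1, b@B5, d@B4, d@B6, e@B4, e@B6, e@B8, f@B3, f@B8}  OUT={a@B1, b@B6, d@B6, e@B6, f@B3, f@B8}
  B7:  IN={a@B1, b@B6, d@B6, e@B6, f@B3, f@B8}  OUT={a@B1, b@B6, d@B6, e@B7, f@B3, f@B8}
  B8:  IN={a@B1, b@B6, d@B6, e@B7, f@B3, f@B8}  OUT={a@B1, b@B6, d@B6, e@B8, f@B8}
  B9:  IN={a@B1, b@B6, d@B6, e@B7, e@B8, f@B3, f@B8}  OUT={a@B1, b@B9, d@B6, e@B7, e@B8, f@B9}

Merge at B5: IN[B5] = OUT[B4] ⊔ OUT[B6] ⊔ OUT[B8] = {a@B1, b@B6, d@B4, d@B6, e@B4, e@B6, e@B8, f@B3, f@B8}
Applying B5's transfer function to that IN value gives OUT[B5] (row B5 above).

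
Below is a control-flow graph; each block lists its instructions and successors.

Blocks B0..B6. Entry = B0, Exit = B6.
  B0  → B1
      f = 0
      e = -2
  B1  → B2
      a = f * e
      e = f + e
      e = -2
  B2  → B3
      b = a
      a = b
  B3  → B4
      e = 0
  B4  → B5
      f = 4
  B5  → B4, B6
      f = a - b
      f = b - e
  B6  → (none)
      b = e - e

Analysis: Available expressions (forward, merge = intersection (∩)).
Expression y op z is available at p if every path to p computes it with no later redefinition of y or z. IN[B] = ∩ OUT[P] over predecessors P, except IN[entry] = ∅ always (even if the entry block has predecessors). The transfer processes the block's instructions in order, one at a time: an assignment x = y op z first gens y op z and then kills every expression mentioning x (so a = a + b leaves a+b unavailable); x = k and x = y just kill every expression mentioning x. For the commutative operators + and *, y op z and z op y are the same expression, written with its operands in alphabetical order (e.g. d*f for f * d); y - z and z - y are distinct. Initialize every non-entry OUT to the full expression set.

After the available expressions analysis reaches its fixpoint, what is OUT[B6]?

Fixpoint table:
  B0:   IN={}   OUT={}
  B1:   IN={}   OUT={}
  B2:   IN={}   OUT={}
  B3:   IN={}   OUT={}
  B4:   IN={}   OUT={}
  B5:   IN={}   OUT={a-b, b-e}
  B6:   IN={a-b, b-e}   OUT={e-e}

Merge at B6: IN[B6] = OUT[B5] = {a-b, b-e}
Applying B6's transfer function to that IN value gives OUT[B6] (row B6 above).

Answer: {e-e}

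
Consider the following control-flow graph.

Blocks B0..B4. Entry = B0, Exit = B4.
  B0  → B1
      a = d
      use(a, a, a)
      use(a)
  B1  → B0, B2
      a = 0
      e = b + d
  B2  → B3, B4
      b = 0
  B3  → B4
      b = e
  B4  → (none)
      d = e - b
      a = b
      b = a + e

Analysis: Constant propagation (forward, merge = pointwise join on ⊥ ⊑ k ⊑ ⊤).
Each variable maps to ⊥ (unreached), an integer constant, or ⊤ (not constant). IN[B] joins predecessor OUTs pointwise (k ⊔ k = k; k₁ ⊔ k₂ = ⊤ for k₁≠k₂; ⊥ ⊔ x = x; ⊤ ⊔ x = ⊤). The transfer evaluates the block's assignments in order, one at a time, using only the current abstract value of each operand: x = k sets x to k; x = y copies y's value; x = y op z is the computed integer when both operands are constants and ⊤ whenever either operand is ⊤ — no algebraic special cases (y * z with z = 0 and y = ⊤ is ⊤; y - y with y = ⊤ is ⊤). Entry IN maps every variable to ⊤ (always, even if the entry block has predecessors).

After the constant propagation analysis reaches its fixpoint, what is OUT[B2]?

Answer: {a: 0, b: 0, c: ⊤, d: ⊤, e: ⊤, f: ⊤}

Working:
Converged values:
  B0:   IN=(all ⊤)   OUT=(all ⊤)
  B1:   IN=(all ⊤)   OUT={a:0; rest ⊤}
  B2:   IN={a:0; rest ⊤}   OUT={a:0, b:0; rest ⊤}
  B3:   IN={a:0, b:0; rest ⊤}   OUT={a:0; rest ⊤}
  B4:   IN={a:0; rest ⊤}   OUT=(all ⊤)

Merge at B2: IN[B2] = OUT[B1] = {a: 0, b: ⊤, c: ⊤, d: ⊤, e: ⊤, f: ⊤}
Applying B2's transfer function to that IN value gives OUT[B2] (row B2 above).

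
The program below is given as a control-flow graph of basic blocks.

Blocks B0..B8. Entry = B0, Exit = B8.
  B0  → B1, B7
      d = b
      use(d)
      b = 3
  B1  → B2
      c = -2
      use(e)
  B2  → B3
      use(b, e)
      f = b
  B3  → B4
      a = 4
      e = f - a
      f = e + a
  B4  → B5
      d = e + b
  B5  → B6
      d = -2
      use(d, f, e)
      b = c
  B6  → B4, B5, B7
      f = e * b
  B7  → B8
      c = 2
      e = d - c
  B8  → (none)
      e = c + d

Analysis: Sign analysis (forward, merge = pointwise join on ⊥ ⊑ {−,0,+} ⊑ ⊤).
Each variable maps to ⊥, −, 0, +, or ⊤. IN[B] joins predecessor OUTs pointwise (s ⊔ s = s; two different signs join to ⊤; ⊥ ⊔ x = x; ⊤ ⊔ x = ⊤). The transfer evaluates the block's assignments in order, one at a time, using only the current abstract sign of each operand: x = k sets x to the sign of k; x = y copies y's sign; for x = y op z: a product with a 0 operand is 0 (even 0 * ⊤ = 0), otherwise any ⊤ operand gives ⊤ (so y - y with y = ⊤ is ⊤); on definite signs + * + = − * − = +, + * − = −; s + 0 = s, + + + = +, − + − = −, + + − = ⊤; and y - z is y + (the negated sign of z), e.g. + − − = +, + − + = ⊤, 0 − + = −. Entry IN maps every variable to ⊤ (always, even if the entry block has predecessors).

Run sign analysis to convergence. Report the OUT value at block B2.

Answer: {a: ⊤, b: +, c: -, d: ⊤, e: ⊤, f: +}

Derivation:
Converged values:
  B0: | IN=(all ⊤) | OUT={b:+; rest ⊤}
  B1: | IN={b:+; rest ⊤} | OUT={b:+, c:-; rest ⊤}
  B2: | IN={b:+, c:-; rest ⊤} | OUT={b:+, c:-, f:+; rest ⊤}
  B3: | IN={b:+, c:-, f:+; rest ⊤} | OUT={a:+, b:+, c:-; rest ⊤}
  B4: | IN={a:+, c:-; rest ⊤} | OUT={a:+, c:-; rest ⊤}
  B5: | IN={a:+, c:-; rest ⊤} | OUT={a:+, b:-, c:-, d:-; rest ⊤}
  B6: | IN={a:+, b:-, c:-, d:-; rest ⊤} | OUT={a:+, b:-, c:-, d:-; rest ⊤}
  B7: | IN=(all ⊤) | OUT={c:+; rest ⊤}
  B8: | IN={c:+; rest ⊤} | OUT={c:+; rest ⊤}

Merge at B2: IN[B2] = OUT[B1] = {a: ⊤, b: +, c: -, d: ⊤, e: ⊤, f: ⊤}
Applying B2's transfer function to that IN value gives OUT[B2] (row B2 above).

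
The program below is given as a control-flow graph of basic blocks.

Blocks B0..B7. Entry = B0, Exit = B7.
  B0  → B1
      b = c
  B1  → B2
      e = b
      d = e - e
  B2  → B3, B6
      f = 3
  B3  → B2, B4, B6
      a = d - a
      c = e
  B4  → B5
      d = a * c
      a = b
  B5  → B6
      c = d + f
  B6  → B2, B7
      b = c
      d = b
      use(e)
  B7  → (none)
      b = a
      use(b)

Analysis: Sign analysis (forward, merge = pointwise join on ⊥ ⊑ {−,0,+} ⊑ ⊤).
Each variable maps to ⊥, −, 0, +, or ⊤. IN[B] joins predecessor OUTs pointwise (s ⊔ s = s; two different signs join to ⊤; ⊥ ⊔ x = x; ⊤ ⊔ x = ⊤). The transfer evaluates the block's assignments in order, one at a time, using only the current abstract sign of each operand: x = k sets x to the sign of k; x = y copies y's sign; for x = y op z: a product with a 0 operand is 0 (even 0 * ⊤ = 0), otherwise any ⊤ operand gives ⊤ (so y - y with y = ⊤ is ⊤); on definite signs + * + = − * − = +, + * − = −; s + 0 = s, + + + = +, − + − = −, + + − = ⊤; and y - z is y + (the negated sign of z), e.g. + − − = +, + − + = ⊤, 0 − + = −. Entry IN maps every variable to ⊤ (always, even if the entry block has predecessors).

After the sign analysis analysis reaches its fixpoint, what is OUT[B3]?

Per-block solution:
  B0:  IN=(all ⊤)  OUT=(all ⊤)
  B1:  IN=(all ⊤)  OUT=(all ⊤)
  B2:  IN=(all ⊤)  OUT={f:+; rest ⊤}
  B3:  IN={f:+; rest ⊤}  OUT={f:+; rest ⊤}
  B4:  IN={f:+; rest ⊤}  OUT={f:+; rest ⊤}
  B5:  IN={f:+; rest ⊤}  OUT={f:+; rest ⊤}
  B6:  IN={f:+; rest ⊤}  OUT={f:+; rest ⊤}
  B7:  IN={f:+; rest ⊤}  OUT={f:+; rest ⊤}

Merge at B3: IN[B3] = OUT[B2] = {a: ⊤, b: ⊤, c: ⊤, d: ⊤, e: ⊤, f: +}
Applying B3's transfer function to that IN value gives OUT[B3] (row B3 above).

Answer: {a: ⊤, b: ⊤, c: ⊤, d: ⊤, e: ⊤, f: +}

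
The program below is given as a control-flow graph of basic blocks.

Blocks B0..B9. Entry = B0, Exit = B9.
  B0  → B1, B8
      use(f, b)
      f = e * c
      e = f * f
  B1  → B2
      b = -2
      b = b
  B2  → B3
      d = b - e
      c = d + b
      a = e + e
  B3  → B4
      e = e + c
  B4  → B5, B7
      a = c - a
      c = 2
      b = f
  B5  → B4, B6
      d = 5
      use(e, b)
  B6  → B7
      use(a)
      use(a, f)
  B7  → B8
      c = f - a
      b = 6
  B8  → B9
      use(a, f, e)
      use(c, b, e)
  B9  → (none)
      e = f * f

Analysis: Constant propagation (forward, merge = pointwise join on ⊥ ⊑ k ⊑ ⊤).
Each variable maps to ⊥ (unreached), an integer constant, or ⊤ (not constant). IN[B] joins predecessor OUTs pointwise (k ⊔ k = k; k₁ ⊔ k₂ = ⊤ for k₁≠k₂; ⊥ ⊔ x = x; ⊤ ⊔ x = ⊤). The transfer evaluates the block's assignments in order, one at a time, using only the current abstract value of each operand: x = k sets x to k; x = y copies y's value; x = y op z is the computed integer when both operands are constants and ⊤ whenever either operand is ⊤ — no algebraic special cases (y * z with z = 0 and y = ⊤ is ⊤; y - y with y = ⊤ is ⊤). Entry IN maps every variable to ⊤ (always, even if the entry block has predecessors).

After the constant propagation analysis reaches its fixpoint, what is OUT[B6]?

Fixpoint table:
  B0:  IN=(all ⊤)  OUT=(all ⊤)
  B1:  IN=(all ⊤)  OUT={b:-2; rest ⊤}
  B2:  IN={b:-2; rest ⊤}  OUT={b:-2; rest ⊤}
  B3:  IN={b:-2; rest ⊤}  OUT={b:-2; rest ⊤}
  B4:  IN=(all ⊤)  OUT={c:2; rest ⊤}
  B5:  IN={c:2; rest ⊤}  OUT={c:2, d:5; rest ⊤}
  B6:  IN={c:2, d:5; rest ⊤}  OUT={c:2, d:5; rest ⊤}
  B7:  IN={c:2; rest ⊤}  OUT={b:6; rest ⊤}
  B8:  IN=(all ⊤)  OUT=(all ⊤)
  B9:  IN=(all ⊤)  OUT=(all ⊤)

Merge at B6: IN[B6] = OUT[B5] = {a: ⊤, b: ⊤, c: 2, d: 5, e: ⊤, f: ⊤}
Applying B6's transfer function to that IN value gives OUT[B6] (row B6 above).

Answer: {a: ⊤, b: ⊤, c: 2, d: 5, e: ⊤, f: ⊤}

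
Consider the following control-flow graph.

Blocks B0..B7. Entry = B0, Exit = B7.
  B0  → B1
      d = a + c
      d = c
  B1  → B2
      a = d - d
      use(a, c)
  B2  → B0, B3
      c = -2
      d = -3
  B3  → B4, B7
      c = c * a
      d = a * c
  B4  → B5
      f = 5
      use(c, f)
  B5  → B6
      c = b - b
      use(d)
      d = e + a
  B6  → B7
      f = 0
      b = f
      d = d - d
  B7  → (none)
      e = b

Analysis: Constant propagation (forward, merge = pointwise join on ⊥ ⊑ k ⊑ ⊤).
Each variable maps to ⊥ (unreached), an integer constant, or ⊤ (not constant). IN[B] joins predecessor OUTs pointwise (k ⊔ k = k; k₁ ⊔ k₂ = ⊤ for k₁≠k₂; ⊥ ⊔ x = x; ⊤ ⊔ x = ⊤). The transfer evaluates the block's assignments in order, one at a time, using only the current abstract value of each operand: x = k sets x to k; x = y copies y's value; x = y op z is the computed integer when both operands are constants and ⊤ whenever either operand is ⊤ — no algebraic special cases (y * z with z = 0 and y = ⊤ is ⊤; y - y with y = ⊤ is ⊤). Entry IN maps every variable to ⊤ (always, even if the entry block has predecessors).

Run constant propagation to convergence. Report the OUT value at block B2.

Per-block solution:
  B0:   IN=(all ⊤)   OUT=(all ⊤)
  B1:   IN=(all ⊤)   OUT=(all ⊤)
  B2:   IN=(all ⊤)   OUT={c:-2, d:-3; rest ⊤}
  B3:   IN={c:-2, d:-3; rest ⊤}   OUT=(all ⊤)
  B4:   IN=(all ⊤)   OUT={f:5; rest ⊤}
  B5:   IN={f:5; rest ⊤}   OUT={f:5; rest ⊤}
  B6:   IN={f:5; rest ⊤}   OUT={b:0, f:0; rest ⊤}
  B7:   IN=(all ⊤)   OUT=(all ⊤)

Merge at B2: IN[B2] = OUT[B1] = {a: ⊤, b: ⊤, c: ⊤, d: ⊤, e: ⊤, f: ⊤}
Applying B2's transfer function to that IN value gives OUT[B2] (row B2 above).

Answer: {a: ⊤, b: ⊤, c: -2, d: -3, e: ⊤, f: ⊤}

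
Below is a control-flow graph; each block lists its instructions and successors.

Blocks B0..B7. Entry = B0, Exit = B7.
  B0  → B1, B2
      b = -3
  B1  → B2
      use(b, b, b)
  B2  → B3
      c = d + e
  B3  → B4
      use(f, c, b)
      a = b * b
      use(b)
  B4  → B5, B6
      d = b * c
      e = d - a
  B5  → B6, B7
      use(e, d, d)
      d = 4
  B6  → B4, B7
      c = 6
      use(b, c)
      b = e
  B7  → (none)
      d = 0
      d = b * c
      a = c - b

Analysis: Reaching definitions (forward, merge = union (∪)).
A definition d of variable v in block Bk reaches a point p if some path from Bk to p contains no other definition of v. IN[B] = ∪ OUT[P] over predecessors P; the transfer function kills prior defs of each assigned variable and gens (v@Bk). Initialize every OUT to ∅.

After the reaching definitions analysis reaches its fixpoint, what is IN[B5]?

Converged values:
  B0:   IN={}   OUT={b@B0}
  B1:   IN={b@B0}   OUT={b@B0}
  B2:   IN={b@B0}   OUT={b@B0, c@B2}
  B3:   IN={b@B0, c@B2}   OUT={a@B3, b@B0, c@B2}
  B4:   IN={a@B3, b@B0, b@B6, c@B2, c@B6, d@B4, d@B5, e@B4}   OUT={a@B3, b@B0, b@B6, c@B2, c@B6, d@B4, e@B4}
  B5:   IN={a@B3, b@B0, b@B6, c@B2, c@B6, d@B4, e@B4}   OUT={a@B3, b@B0, b@B6, c@B2, c@B6, d@B5, e@B4}
  B6:   IN={a@B3, b@B0, b@B6, c@B2, c@B6, d@B4, d@B5, e@B4}   OUT={a@B3, b@B6, c@B6, d@B4, d@B5, e@B4}
  B7:   IN={a@B3, b@B0, b@B6, c@B2, c@B6, d@B4, d@B5, e@B4}   OUT={a@B7, b@B0, b@B6, c@B2, c@B6, d@B7, e@B4}

Merge at B5: IN[B5] = OUT[B4] = {a@B3, b@B0, b@B6, c@B2, c@B6, d@B4, e@B4}

Answer: {a@B3, b@B0, b@B6, c@B2, c@B6, d@B4, e@B4}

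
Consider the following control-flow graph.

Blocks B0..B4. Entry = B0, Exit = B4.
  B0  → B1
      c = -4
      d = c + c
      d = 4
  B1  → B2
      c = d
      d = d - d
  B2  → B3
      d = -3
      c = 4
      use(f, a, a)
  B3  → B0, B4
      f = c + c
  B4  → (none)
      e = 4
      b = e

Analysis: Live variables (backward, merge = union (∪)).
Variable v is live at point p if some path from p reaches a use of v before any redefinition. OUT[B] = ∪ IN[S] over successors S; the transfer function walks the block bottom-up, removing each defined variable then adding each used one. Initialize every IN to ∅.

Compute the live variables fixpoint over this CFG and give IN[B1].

Answer: {a, d, f}

Derivation:
Per-block solution:
  B0:  IN={a, f}  OUT={a, d, f}
  B1:  IN={a, d, f}  OUT={a, f}
  B2:  IN={a, f}  OUT={a, c}
  B3:  IN={a, c}  OUT={a, f}
  B4:  IN={}  OUT={}

Merge at B1: OUT[B1] = IN[B2] = {a, f}
Applying B1's transfer function to that OUT value gives IN[B1] (row B1 above).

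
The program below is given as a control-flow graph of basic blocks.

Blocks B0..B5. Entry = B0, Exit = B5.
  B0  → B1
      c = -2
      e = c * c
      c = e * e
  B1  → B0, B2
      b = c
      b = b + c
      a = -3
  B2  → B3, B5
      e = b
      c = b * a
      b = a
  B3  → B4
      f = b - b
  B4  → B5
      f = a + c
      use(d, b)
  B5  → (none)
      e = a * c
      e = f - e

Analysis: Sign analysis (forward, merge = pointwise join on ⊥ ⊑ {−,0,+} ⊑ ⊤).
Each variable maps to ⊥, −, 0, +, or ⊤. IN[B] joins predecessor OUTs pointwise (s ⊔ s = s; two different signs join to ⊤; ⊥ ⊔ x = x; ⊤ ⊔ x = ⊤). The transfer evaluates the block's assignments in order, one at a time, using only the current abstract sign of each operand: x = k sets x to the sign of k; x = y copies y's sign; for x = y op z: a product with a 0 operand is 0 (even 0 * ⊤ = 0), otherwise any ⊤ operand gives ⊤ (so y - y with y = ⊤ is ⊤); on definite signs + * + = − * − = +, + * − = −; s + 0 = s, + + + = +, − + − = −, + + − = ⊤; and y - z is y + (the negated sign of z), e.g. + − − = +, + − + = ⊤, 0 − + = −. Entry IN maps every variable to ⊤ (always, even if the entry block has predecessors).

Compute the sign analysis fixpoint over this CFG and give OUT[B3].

Per-block solution:
  B0:   IN=(all ⊤)   OUT={c:+, e:+; rest ⊤}
  B1:   IN={c:+, e:+; rest ⊤}   OUT={a:-, b:+, c:+, e:+; rest ⊤}
  B2:   IN={a:-, b:+, c:+, e:+; rest ⊤}   OUT={a:-, b:-, c:-, e:+; rest ⊤}
  B3:   IN={a:-, b:-, c:-, e:+; rest ⊤}   OUT={a:-, b:-, c:-, e:+; rest ⊤}
  B4:   IN={a:-, b:-, c:-, e:+; rest ⊤}   OUT={a:-, b:-, c:-, e:+, f:-; rest ⊤}
  B5:   IN={a:-, b:-, c:-, e:+; rest ⊤}   OUT={a:-, b:-, c:-; rest ⊤}

Merge at B3: IN[B3] = OUT[B2] = {a: -, b: -, c: -, d: ⊤, e: +, f: ⊤}
Applying B3's transfer function to that IN value gives OUT[B3] (row B3 above).

Answer: {a: -, b: -, c: -, d: ⊤, e: +, f: ⊤}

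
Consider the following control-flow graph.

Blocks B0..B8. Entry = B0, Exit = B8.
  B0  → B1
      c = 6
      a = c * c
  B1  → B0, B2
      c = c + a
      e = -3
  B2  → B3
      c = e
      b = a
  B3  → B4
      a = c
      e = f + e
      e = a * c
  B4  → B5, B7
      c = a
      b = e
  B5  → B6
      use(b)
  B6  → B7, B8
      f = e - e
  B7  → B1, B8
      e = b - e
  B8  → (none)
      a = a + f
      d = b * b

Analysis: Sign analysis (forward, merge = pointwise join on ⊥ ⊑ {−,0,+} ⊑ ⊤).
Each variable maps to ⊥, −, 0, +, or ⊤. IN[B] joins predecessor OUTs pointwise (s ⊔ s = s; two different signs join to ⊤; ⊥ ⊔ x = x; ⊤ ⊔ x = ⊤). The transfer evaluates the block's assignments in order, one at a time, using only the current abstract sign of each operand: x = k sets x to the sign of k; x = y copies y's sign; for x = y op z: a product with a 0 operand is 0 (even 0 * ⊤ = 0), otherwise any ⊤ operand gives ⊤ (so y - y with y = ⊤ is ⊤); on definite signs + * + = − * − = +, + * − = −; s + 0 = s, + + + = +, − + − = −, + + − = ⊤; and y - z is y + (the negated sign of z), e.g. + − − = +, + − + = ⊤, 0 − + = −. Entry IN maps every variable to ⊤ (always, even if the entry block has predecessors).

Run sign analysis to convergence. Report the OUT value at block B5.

Per-block solution:
  B0: | IN=(all ⊤) | OUT={a:+, c:+; rest ⊤}
  B1: | IN=(all ⊤) | OUT={e:-; rest ⊤}
  B2: | IN={e:-; rest ⊤} | OUT={c:-, e:-; rest ⊤}
  B3: | IN={c:-, e:-; rest ⊤} | OUT={a:-, c:-, e:+; rest ⊤}
  B4: | IN={a:-, c:-, e:+; rest ⊤} | OUT={a:-, b:+, c:-, e:+; rest ⊤}
  B5: | IN={a:-, b:+, c:-, e:+; rest ⊤} | OUT={a:-, b:+, c:-, e:+; rest ⊤}
  B6: | IN={a:-, b:+, c:-, e:+; rest ⊤} | OUT={a:-, b:+, c:-, e:+; rest ⊤}
  B7: | IN={a:-, b:+, c:-, e:+; rest ⊤} | OUT={a:-, b:+, c:-; rest ⊤}
  B8: | IN={a:-, b:+, c:-; rest ⊤} | OUT={b:+, c:-, d:+; rest ⊤}

Merge at B5: IN[B5] = OUT[B4] = {a: -, b: +, c: -, d: ⊤, e: +, f: ⊤}
Applying B5's transfer function to that IN value gives OUT[B5] (row B5 above).

Answer: {a: -, b: +, c: -, d: ⊤, e: +, f: ⊤}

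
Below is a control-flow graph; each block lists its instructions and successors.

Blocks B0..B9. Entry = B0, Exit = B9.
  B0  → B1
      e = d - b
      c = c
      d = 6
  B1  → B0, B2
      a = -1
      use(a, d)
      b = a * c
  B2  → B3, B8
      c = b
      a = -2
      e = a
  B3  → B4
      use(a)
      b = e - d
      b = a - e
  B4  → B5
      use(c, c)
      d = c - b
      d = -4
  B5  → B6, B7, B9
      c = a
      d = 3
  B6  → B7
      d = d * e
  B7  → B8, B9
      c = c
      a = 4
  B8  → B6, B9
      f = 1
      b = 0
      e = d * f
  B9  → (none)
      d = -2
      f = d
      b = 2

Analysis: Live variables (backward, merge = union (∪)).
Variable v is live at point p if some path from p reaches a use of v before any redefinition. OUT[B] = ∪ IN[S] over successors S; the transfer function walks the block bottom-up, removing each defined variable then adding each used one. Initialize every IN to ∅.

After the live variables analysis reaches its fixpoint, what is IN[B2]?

Converged values:
  B0: | IN={b, c, d} | OUT={c, d}
  B1: | IN={c, d} | OUT={b, c, d}
  B2: | IN={b, d} | OUT={a, c, d, e}
  B3: | IN={a, c, d, e} | OUT={a, b, c, e}
  B4: | IN={a, b, c, e} | OUT={a, e}
  B5: | IN={a, e} | OUT={c, d, e}
  B6: | IN={c, d, e} | OUT={c, d}
  B7: | IN={c, d} | OUT={c, d}
  B8: | IN={c, d} | OUT={c, d, e}
  B9: | IN={} | OUT={}

Merge at B2: OUT[B2] = IN[B3] ⊔ IN[B8] = {a, c, d, e}
Applying B2's transfer function to that OUT value gives IN[B2] (row B2 above).

Answer: {b, d}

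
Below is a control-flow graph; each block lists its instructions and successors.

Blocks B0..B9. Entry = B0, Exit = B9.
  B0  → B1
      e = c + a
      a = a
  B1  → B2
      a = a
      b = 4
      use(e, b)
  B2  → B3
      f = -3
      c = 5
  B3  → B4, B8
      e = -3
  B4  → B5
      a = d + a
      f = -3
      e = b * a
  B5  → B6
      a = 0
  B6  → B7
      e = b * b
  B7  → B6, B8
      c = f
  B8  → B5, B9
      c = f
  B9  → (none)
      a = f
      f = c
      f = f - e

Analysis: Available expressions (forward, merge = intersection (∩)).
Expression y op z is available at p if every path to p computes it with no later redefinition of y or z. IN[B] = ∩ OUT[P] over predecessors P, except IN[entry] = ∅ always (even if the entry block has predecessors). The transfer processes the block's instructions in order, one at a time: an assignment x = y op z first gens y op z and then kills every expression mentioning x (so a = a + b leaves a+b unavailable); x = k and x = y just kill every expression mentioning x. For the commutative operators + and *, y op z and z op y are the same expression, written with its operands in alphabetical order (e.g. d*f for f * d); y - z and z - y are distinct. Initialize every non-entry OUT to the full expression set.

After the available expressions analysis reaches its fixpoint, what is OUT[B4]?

Answer: {a*b}

Derivation:
Fixpoint table:
  B0:  IN={}  OUT={}
  B1:  IN={}  OUT={}
  B2:  IN={}  OUT={}
  B3:  IN={}  OUT={}
  B4:  IN={}  OUT={a*b}
  B5:  IN={}  OUT={}
  B6:  IN={}  OUT={b*b}
  B7:  IN={b*b}  OUT={b*b}
  B8:  IN={}  OUT={}
  B9:  IN={}  OUT={}

Merge at B4: IN[B4] = OUT[B3] = {}
Applying B4's transfer function to that IN value gives OUT[B4] (row B4 above).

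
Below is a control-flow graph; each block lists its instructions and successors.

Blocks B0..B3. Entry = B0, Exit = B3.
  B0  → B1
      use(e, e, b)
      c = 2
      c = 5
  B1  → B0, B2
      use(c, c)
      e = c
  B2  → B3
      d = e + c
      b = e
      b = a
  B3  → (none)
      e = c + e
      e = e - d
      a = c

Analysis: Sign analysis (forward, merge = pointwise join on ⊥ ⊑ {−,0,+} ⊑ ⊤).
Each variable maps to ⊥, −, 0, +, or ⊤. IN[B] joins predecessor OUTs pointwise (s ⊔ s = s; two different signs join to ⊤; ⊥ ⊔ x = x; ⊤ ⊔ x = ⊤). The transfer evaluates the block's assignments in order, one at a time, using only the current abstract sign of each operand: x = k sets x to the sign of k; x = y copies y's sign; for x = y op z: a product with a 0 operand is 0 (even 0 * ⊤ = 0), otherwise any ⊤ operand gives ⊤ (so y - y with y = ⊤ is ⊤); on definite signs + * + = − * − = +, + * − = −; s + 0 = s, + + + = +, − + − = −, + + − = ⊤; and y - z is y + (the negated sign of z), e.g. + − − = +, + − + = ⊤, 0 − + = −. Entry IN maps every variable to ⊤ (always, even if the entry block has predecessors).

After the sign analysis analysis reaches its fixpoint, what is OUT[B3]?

Per-block solution:
  B0:  IN=(all ⊤)  OUT={c:+; rest ⊤}
  B1:  IN={c:+; rest ⊤}  OUT={c:+, e:+; rest ⊤}
  B2:  IN={c:+, e:+; rest ⊤}  OUT={c:+, d:+, e:+; rest ⊤}
  B3:  IN={c:+, d:+, e:+; rest ⊤}  OUT={a:+, c:+, d:+; rest ⊤}

Merge at B3: IN[B3] = OUT[B2] = {a: ⊤, b: ⊤, c: +, d: +, e: +, f: ⊤}
Applying B3's transfer function to that IN value gives OUT[B3] (row B3 above).

Answer: {a: +, b: ⊤, c: +, d: +, e: ⊤, f: ⊤}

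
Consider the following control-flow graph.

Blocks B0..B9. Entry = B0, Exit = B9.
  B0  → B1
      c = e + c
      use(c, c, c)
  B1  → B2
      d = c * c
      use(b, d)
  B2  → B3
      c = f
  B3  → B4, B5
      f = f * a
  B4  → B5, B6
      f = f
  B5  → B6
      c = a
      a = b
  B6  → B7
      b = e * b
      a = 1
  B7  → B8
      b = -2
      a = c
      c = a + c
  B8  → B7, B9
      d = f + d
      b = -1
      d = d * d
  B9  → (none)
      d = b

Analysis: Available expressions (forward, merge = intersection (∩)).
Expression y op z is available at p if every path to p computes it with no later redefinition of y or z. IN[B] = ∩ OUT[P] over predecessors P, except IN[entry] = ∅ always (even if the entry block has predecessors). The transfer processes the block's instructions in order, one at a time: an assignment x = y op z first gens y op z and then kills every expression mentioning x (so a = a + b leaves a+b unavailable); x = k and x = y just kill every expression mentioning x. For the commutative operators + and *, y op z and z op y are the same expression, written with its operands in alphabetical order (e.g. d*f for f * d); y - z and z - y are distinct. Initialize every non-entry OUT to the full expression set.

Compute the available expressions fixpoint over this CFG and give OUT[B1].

Answer: {c*c}

Trace:
Converged values:
  B0:  IN={}  OUT={}
  B1:  IN={}  OUT={c*c}
  B2:  IN={c*c}  OUT={}
  B3:  IN={}  OUT={}
  B4:  IN={}  OUT={}
  B5:  IN={}  OUT={}
  B6:  IN={}  OUT={}
  B7:  IN={}  OUT={}
  B8:  IN={}  OUT={}
  B9:  IN={}  OUT={}

Merge at B1: IN[B1] = OUT[B0] = {}
Applying B1's transfer function to that IN value gives OUT[B1] (row B1 above).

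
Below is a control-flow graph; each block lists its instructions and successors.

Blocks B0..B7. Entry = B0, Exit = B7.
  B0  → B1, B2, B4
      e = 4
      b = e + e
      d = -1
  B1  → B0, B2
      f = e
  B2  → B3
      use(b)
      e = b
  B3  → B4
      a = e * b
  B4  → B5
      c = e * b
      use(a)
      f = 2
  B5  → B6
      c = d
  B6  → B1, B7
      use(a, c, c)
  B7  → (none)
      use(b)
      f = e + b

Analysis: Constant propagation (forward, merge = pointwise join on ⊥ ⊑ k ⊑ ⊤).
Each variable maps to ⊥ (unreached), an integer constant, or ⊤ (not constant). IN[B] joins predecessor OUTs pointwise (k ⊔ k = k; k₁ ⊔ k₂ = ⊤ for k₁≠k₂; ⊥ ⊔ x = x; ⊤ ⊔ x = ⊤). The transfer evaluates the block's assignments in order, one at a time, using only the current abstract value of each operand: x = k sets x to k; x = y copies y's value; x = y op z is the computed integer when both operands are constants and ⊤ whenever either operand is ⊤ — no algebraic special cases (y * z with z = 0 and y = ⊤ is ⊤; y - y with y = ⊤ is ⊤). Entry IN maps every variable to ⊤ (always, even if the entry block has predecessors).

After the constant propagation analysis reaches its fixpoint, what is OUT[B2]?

Answer: {a: ⊤, b: 8, c: ⊤, d: -1, e: 8, f: ⊤}

Derivation:
Per-block solution:
  B0:   IN=(all ⊤)   OUT={b:8, d:-1, e:4; rest ⊤}
  B1:   IN={b:8, d:-1; rest ⊤}   OUT={b:8, d:-1; rest ⊤}
  B2:   IN={b:8, d:-1; rest ⊤}   OUT={b:8, d:-1, e:8; rest ⊤}
  B3:   IN={b:8, d:-1, e:8; rest ⊤}   OUT={a:64, b:8, d:-1, e:8; rest ⊤}
  B4:   IN={b:8, d:-1; rest ⊤}   OUT={b:8, d:-1, f:2; rest ⊤}
  B5:   IN={b:8, d:-1, f:2; rest ⊤}   OUT={b:8, c:-1, d:-1, f:2; rest ⊤}
  B6:   IN={b:8, c:-1, d:-1, f:2; rest ⊤}   OUT={b:8, c:-1, d:-1, f:2; rest ⊤}
  B7:   IN={b:8, c:-1, d:-1, f:2; rest ⊤}   OUT={b:8, c:-1, d:-1; rest ⊤}

Merge at B2: IN[B2] = OUT[B0] ⊔ OUT[B1] = {a: ⊤, b: 8, c: ⊤, d: -1, e: ⊤, f: ⊤}
Applying B2's transfer function to that IN value gives OUT[B2] (row B2 above).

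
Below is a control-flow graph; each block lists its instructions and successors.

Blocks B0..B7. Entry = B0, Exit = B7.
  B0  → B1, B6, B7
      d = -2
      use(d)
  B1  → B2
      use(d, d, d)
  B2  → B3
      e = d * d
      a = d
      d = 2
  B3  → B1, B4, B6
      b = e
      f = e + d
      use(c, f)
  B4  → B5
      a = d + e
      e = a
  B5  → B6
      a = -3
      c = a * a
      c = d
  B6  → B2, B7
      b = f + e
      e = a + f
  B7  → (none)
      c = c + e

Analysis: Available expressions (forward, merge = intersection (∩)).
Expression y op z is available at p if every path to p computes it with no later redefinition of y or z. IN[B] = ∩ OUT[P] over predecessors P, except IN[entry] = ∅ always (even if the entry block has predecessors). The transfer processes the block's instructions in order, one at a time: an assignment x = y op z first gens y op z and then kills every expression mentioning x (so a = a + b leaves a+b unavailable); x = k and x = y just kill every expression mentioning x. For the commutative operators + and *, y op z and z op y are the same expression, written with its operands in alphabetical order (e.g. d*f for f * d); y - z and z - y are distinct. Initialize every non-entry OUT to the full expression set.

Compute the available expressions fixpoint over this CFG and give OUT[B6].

Converged values:
  B0:  IN={}  OUT={}
  B1:  IN={}  OUT={}
  B2:  IN={}  OUT={}
  B3:  IN={}  OUT={d+e}
  B4:  IN={d+e}  OUT={}
  B5:  IN={}  OUT={a*a}
  B6:  IN={}  OUT={a+f}
  B7:  IN={}  OUT={}

Merge at B6: IN[B6] = OUT[B0] ∩ OUT[B3] ∩ OUT[B5] = {}
Applying B6's transfer function to that IN value gives OUT[B6] (row B6 above).

Answer: {a+f}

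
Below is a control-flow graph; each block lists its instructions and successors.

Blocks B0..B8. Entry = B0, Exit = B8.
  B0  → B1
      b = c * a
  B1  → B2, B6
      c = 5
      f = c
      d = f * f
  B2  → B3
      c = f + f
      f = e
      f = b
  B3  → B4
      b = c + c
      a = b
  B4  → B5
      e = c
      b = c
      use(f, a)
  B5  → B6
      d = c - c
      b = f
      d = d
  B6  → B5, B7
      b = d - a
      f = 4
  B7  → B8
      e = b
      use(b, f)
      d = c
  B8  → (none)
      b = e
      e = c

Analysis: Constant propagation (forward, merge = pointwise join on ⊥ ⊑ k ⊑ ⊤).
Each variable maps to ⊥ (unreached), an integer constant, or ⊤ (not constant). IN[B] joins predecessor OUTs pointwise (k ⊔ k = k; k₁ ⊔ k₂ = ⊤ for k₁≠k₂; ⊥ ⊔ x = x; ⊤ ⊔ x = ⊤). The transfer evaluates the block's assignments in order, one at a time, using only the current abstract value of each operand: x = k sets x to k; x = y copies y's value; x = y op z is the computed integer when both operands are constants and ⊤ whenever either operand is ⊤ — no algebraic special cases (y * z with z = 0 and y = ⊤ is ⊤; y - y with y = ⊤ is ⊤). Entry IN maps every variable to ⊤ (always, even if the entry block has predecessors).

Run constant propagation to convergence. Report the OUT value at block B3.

Answer: {a: 20, b: 20, c: 10, d: 25, e: ⊤, f: ⊤}

Derivation:
Fixpoint table:
  B0: | IN=(all ⊤) | OUT=(all ⊤)
  B1: | IN=(all ⊤) | OUT={c:5, d:25, f:5; rest ⊤}
  B2: | IN={c:5, d:25, f:5; rest ⊤} | OUT={c:10, d:25; rest ⊤}
  B3: | IN={c:10, d:25; rest ⊤} | OUT={a:20, b:20, c:10, d:25; rest ⊤}
  B4: | IN={a:20, b:20, c:10, d:25; rest ⊤} | OUT={a:20, b:10, c:10, d:25, e:10; rest ⊤}
  B5: | IN=(all ⊤) | OUT=(all ⊤)
  B6: | IN=(all ⊤) | OUT={f:4; rest ⊤}
  B7: | IN={f:4; rest ⊤} | OUT={f:4; rest ⊤}
  B8: | IN={f:4; rest ⊤} | OUT={f:4; rest ⊤}

Merge at B3: IN[B3] = OUT[B2] = {a: ⊤, b: ⊤, c: 10, d: 25, e: ⊤, f: ⊤}
Applying B3's transfer function to that IN value gives OUT[B3] (row B3 above).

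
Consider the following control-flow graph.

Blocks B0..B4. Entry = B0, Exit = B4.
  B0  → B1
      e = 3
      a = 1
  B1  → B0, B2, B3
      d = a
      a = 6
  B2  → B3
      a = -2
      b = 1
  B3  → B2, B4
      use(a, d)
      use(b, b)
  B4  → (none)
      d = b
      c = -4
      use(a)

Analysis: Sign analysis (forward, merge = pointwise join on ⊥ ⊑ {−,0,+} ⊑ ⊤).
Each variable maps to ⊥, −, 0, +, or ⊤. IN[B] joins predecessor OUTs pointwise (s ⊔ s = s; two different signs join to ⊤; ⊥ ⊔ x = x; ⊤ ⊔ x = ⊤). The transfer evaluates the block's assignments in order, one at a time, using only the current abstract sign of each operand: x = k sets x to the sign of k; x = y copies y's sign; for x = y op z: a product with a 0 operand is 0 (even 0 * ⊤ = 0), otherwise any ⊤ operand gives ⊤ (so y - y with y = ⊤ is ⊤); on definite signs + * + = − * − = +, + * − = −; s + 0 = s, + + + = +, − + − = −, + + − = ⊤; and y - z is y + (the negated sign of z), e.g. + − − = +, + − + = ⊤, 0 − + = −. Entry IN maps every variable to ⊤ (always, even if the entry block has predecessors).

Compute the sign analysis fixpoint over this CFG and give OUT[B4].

Answer: {a: ⊤, b: ⊤, c: -, d: ⊤, e: +, f: ⊤}

Working:
Fixpoint table:
  B0:   IN=(all ⊤)   OUT={a:+, e:+; rest ⊤}
  B1:   IN={a:+, e:+; rest ⊤}   OUT={a:+, d:+, e:+; rest ⊤}
  B2:   IN={d:+, e:+; rest ⊤}   OUT={a:-, b:+, d:+, e:+; rest ⊤}
  B3:   IN={d:+, e:+; rest ⊤}   OUT={d:+, e:+; rest ⊤}
  B4:   IN={d:+, e:+; rest ⊤}   OUT={c:-, e:+; rest ⊤}

Merge at B4: IN[B4] = OUT[B3] = {a: ⊤, b: ⊤, c: ⊤, d: +, e: +, f: ⊤}
Applying B4's transfer function to that IN value gives OUT[B4] (row B4 above).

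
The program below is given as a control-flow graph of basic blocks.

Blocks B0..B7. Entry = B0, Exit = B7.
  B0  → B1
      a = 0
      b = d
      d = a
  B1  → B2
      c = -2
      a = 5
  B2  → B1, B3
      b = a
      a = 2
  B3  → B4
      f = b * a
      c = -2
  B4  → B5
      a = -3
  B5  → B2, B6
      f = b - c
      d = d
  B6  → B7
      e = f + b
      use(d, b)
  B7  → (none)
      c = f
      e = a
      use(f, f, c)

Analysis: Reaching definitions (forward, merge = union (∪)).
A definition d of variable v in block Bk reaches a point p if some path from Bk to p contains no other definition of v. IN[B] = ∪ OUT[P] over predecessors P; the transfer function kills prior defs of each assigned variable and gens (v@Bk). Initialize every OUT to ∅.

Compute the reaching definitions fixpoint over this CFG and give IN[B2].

Fixpoint table:
  B0:   IN={}   OUT={a@B0, b@B0, d@B0}
  B1:   IN={a@B0, a@B2, b@B0, b@B2, c@B1, c@B3, d@B0, d@B5, f@B5}   OUT={a@B1, b@B0, b@B2, c@B1, d@B0, d@B5, f@B5}
  B2:   IN={a@B1, a@B4, b@B0, b@B2, c@B1, c@B3, d@B0, d@B5, f@B5}   OUT={a@B2, b@B2, c@B1, c@B3, d@B0, d@B5, f@B5}
  B3:   IN={a@B2, b@B2, c@B1, c@B3, d@B0, d@B5, f@B5}   OUT={a@B2, b@B2, c@B3, d@B0, d@B5, f@B3}
  B4:   IN={a@B2, b@B2, c@B3, d@B0, d@B5, f@B3}   OUT={a@B4, b@B2, c@B3, d@B0, d@B5, f@B3}
  B5:   IN={a@B4, b@B2, c@B3, d@B0, d@B5, f@B3}   OUT={a@B4, b@B2, c@B3, d@B5, f@B5}
  B6:   IN={a@B4, b@B2, c@B3, d@B5, f@B5}   OUT={a@B4, b@B2, c@B3, d@B5, e@B6, f@B5}
  B7:   IN={a@B4, b@B2, c@B3, d@B5, e@B6, f@B5}   OUT={a@B4, b@B2, c@B7, d@B5, e@B7, f@B5}

Merge at B2: IN[B2] = OUT[B1] ⊔ OUT[B5] = {a@B1, a@B4, b@B0, b@B2, c@B1, c@B3, d@B0, d@B5, f@B5}

Answer: {a@B1, a@B4, b@B0, b@B2, c@B1, c@B3, d@B0, d@B5, f@B5}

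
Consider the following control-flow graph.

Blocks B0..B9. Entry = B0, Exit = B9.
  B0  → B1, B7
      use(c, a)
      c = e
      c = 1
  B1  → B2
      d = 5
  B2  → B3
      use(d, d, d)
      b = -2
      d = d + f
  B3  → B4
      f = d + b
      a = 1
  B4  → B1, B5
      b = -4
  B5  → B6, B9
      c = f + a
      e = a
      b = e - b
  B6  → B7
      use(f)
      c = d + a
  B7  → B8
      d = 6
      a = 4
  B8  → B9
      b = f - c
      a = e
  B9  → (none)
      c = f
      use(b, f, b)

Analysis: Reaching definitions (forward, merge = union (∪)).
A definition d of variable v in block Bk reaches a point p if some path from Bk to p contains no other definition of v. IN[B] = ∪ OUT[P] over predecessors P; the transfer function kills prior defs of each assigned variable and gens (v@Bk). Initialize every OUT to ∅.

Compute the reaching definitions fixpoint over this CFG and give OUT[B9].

Answer: {a@B3, a@B8, b@B5, b@B8, c@B9, d@B2, d@B7, e@B5, f@B3}

Working:
Fixpoint table:
  B0:   IN={}   OUT={c@B0}
  B1:   IN={a@B3, b@B4, c@B0, d@B2, f@B3}   OUT={a@B3, b@B4, c@B0, d@B1, f@B3}
  B2:   IN={a@B3, b@B4, c@B0, d@B1, f@B3}   OUT={a@B3, b@B2, c@B0, d@B2, f@B3}
  B3:   IN={a@B3, b@B2, c@B0, d@B2, f@B3}   OUT={a@B3, b@B2, c@B0, d@B2, f@B3}
  B4:   IN={a@B3, b@B2, c@B0, d@B2, f@B3}   OUT={a@B3, b@B4, c@B0, d@B2, f@B3}
  B5:   IN={a@B3, b@B4, c@B0, d@B2, f@B3}   OUT={a@B3, b@B5, c@B5, d@B2, e@B5, f@B3}
  B6:   IN={a@B3, b@B5, c@B5, d@B2, e@B5, f@B3}   OUT={a@B3, b@B5, c@B6, d@B2, e@B5, f@B3}
  B7:   IN={a@B3, b@B5, c@B0, c@B6, d@B2, e@B5, f@B3}   OUT={a@B7, b@B5, c@B0, c@B6, d@B7, e@B5, f@B3}
  B8:   IN={a@B7, b@B5, c@B0, c@B6, d@B7, e@B5, f@B3}   OUT={a@B8, b@B8, c@B0, c@B6, d@B7, e@B5, f@B3}
  B9:   IN={a@B3, a@B8, b@B5, b@B8, c@B0, c@B5, c@B6, d@B2, d@B7, e@B5, f@B3}   OUT={a@B3, a@B8, b@B5, b@B8, c@B9, d@B2, d@B7, e@B5, f@B3}

Merge at B9: IN[B9] = OUT[B5] ⊔ OUT[B8] = {a@B3, a@B8, b@B5, b@B8, c@B0, c@B5, c@B6, d@B2, d@B7, e@B5, f@B3}
Applying B9's transfer function to that IN value gives OUT[B9] (row B9 above).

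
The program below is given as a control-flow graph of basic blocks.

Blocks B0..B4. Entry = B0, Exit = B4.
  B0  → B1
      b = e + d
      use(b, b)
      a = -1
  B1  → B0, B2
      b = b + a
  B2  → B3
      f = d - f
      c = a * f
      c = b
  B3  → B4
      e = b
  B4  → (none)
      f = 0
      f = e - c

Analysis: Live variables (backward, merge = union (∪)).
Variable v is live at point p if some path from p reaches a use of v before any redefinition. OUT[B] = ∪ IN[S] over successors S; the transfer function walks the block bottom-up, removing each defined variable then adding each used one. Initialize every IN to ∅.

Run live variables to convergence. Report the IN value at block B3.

Answer: {b, c}

Derivation:
Fixpoint table:
  B0: | IN={d, e, f} | OUT={a, b, d, e, f}
  B1: | IN={a, b, d, e, f} | OUT={a, b, d, e, f}
  B2: | IN={a, b, d, f} | OUT={b, c}
  B3: | IN={b, c} | OUT={c, e}
  B4: | IN={c, e} | OUT={}

Merge at B3: OUT[B3] = IN[B4] = {c, e}
Applying B3's transfer function to that OUT value gives IN[B3] (row B3 above).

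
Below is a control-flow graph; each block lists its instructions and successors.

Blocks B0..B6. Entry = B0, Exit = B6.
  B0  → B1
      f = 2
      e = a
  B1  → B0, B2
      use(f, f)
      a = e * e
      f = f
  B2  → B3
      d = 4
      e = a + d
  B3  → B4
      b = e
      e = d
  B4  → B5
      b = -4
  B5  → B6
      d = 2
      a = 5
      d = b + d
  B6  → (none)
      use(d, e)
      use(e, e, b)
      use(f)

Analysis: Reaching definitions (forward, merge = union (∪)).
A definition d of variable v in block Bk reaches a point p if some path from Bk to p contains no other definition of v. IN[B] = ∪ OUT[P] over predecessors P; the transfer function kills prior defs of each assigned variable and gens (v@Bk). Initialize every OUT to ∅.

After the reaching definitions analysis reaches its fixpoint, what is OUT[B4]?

Answer: {a@B1, b@B4, d@B2, e@B3, f@B1}

Derivation:
Converged values:
  B0:  IN={a@B1, e@B0, f@B1}  OUT={a@B1, e@B0, f@B0}
  B1:  IN={a@B1, e@B0, f@B0}  OUT={a@B1, e@B0, f@B1}
  B2:  IN={a@B1, e@B0, f@B1}  OUT={a@B1, d@B2, e@B2, f@B1}
  B3:  IN={a@B1, d@B2, e@B2, f@B1}  OUT={a@B1, b@B3, d@B2, e@B3, f@B1}
  B4:  IN={a@B1, b@B3, d@B2, e@B3, f@B1}  OUT={a@B1, b@B4, d@B2, e@B3, f@B1}
  B5:  IN={a@B1, b@B4, d@B2, e@B3, f@B1}  OUT={a@B5, b@B4, d@B5, e@B3, f@B1}
  B6:  IN={a@B5, b@B4, d@B5, e@B3, f@B1}  OUT={a@B5, b@B4, d@B5, e@B3, f@B1}

Merge at B4: IN[B4] = OUT[B3] = {a@B1, b@B3, d@B2, e@B3, f@B1}
Applying B4's transfer function to that IN value gives OUT[B4] (row B4 above).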